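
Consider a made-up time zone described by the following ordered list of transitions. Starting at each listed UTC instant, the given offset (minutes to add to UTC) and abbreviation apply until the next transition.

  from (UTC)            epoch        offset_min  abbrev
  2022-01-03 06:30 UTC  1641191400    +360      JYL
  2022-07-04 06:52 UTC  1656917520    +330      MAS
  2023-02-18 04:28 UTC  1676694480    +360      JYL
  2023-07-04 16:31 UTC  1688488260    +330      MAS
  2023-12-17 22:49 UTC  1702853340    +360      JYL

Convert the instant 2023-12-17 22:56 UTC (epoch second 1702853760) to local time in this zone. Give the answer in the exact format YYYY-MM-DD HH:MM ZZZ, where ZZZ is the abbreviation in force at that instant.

Query: 2023-12-17 22:56 UTC
Rule 5/5 (JYL, +06:00): 2023-12-17 22:49 UTC ≤ query < +∞
22·60 + 56 + 360 = 1736 min
1736 = 1·1440 + 296; 296 = 4·60 + 56 → 04:56, 2023-12-17 + 1 day = 2023-12-18
→ 2023-12-18 04:56 JYL

2023-12-18 04:56 JYL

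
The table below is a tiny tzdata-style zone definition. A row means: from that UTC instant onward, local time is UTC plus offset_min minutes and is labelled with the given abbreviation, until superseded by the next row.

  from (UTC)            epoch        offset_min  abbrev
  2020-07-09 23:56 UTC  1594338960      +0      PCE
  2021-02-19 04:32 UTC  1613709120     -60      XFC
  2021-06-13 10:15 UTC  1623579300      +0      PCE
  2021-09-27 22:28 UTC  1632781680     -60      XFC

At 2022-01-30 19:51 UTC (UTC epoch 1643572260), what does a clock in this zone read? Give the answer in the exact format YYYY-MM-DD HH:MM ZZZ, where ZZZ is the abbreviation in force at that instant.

Query: 2022-01-30 19:51 UTC
Rule 4/4 (XFC, -01:00): 2021-09-27 22:28 UTC ≤ query < +∞
19·60 + 51 - 60 = 1131 min
1131 = 0·1440 + 1131; 1131 = 18·60 + 51 → 18:51, same day
→ 2022-01-30 18:51 XFC

2022-01-30 18:51 XFC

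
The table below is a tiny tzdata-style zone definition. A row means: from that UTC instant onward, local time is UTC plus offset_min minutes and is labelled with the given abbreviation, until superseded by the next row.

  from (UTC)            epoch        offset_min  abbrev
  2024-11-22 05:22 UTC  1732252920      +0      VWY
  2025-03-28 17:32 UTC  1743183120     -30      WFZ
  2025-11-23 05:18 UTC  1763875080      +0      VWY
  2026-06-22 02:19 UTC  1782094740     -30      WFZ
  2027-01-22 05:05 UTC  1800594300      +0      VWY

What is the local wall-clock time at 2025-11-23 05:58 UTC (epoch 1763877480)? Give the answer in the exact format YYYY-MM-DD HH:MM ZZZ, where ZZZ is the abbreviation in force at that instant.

Query: 2025-11-23 05:58 UTC
Rule 3/5 (VWY, +00:00): 2025-11-23 05:18 UTC ≤ query < 2026-06-22 02:19 UTC
5·60 + 58 + 0 = 358 min
358 = 0·1440 + 358; 358 = 5·60 + 58 → 05:58, same day
→ 2025-11-23 05:58 VWY

2025-11-23 05:58 VWY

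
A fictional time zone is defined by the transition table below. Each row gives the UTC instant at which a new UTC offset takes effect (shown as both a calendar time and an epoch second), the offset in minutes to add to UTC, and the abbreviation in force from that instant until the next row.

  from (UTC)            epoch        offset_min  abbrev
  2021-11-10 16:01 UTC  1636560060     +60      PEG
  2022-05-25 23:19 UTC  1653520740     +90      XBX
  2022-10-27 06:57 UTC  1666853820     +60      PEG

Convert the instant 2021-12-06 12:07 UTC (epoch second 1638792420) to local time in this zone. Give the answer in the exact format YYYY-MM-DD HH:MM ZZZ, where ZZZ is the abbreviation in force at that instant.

2021-12-06 13:07 PEG

Query: 2021-12-06 12:07 UTC
Rule 1/3 (PEG, +01:00): 2021-11-10 16:01 UTC ≤ query < 2022-05-25 23:19 UTC
12·60 + 7 + 60 = 787 min
787 = 0·1440 + 787; 787 = 13·60 + 7 → 13:07, same day
→ 2021-12-06 13:07 PEG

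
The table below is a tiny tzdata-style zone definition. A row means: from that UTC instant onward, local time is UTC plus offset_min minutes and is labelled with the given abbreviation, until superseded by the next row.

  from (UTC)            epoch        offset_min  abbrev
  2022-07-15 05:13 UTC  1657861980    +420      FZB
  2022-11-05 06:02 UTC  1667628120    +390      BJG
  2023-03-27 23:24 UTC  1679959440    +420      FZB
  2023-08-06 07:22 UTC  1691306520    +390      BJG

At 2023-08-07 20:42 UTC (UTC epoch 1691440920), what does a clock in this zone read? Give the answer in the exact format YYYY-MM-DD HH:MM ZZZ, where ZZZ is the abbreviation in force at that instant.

Query: 2023-08-07 20:42 UTC
Rule 4/4 (BJG, +06:30): 2023-08-06 07:22 UTC ≤ query < +∞
20·60 + 42 + 390 = 1632 min
1632 = 1·1440 + 192; 192 = 3·60 + 12 → 03:12, 2023-08-07 + 1 day = 2023-08-08
→ 2023-08-08 03:12 BJG

2023-08-08 03:12 BJG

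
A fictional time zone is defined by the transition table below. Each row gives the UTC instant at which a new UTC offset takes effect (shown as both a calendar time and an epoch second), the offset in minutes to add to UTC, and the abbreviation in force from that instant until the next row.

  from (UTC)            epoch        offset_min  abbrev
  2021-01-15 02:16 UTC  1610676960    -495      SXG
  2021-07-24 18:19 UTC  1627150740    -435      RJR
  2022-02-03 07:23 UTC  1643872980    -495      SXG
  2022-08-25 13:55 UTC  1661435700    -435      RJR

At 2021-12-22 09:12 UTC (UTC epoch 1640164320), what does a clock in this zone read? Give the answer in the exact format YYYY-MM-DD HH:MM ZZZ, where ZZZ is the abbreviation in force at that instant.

2021-12-22 01:57 RJR

Query: 2021-12-22 09:12 UTC
Rule 2/4 (RJR, -07:15): 2021-07-24 18:19 UTC ≤ query < 2022-02-03 07:23 UTC
9·60 + 12 - 435 = 117 min
117 = 0·1440 + 117; 117 = 1·60 + 57 → 01:57, same day
→ 2021-12-22 01:57 RJR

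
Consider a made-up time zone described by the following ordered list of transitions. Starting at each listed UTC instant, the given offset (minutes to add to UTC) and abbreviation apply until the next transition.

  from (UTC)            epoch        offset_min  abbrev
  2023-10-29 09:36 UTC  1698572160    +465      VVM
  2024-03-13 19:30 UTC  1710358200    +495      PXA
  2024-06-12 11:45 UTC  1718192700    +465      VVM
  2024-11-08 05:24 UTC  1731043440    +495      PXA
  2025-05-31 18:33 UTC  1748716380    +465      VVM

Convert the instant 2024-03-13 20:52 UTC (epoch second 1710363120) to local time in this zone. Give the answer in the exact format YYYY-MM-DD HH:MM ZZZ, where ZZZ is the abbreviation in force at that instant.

2024-03-14 05:07 PXA

Query: 2024-03-13 20:52 UTC
Rule 2/5 (PXA, +08:15): 2024-03-13 19:30 UTC ≤ query < 2024-06-12 11:45 UTC
20·60 + 52 + 495 = 1747 min
1747 = 1·1440 + 307; 307 = 5·60 + 7 → 05:07, 2024-03-13 + 1 day = 2024-03-14
→ 2024-03-14 05:07 PXA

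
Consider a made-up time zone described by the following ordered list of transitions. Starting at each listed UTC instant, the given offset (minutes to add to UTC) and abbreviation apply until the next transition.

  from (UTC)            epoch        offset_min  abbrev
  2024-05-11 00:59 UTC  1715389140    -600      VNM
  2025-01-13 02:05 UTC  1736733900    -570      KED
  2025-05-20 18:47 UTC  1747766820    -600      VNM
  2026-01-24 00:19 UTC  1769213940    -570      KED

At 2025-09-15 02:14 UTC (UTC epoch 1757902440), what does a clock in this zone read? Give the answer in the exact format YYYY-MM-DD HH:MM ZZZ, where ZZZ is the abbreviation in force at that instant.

Query: 2025-09-15 02:14 UTC
Rule 3/4 (VNM, -10:00): 2025-05-20 18:47 UTC ≤ query < 2026-01-24 00:19 UTC
2·60 + 14 - 600 = -466 min
-466 = -1·1440 + 974; 974 = 16·60 + 14 → 16:14, 2025-09-15 - 1 day = 2025-09-14
→ 2025-09-14 16:14 VNM

2025-09-14 16:14 VNM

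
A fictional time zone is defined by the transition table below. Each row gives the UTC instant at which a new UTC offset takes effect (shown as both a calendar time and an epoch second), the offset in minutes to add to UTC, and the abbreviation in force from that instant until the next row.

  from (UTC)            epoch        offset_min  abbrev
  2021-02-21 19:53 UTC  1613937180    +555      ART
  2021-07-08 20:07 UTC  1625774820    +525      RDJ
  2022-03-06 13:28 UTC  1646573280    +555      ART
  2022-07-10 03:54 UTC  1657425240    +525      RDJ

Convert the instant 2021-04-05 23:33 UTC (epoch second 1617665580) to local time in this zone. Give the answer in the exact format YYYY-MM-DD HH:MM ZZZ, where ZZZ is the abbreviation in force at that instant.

Query: 2021-04-05 23:33 UTC
Rule 1/4 (ART, +09:15): 2021-02-21 19:53 UTC ≤ query < 2021-07-08 20:07 UTC
23·60 + 33 + 555 = 1968 min
1968 = 1·1440 + 528; 528 = 8·60 + 48 → 08:48, 2021-04-05 + 1 day = 2021-04-06
→ 2021-04-06 08:48 ART

2021-04-06 08:48 ART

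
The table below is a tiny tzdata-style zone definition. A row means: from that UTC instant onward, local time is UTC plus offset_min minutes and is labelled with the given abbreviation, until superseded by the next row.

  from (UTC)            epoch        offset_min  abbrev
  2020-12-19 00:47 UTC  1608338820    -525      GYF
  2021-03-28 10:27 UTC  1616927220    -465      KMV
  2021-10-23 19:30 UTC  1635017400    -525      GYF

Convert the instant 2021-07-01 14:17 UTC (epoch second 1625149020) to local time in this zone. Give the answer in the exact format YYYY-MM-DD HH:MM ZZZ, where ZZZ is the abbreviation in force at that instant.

Query: 2021-07-01 14:17 UTC
Rule 2/3 (KMV, -07:45): 2021-03-28 10:27 UTC ≤ query < 2021-10-23 19:30 UTC
14·60 + 17 - 465 = 392 min
392 = 0·1440 + 392; 392 = 6·60 + 32 → 06:32, same day
→ 2021-07-01 06:32 KMV

2021-07-01 06:32 KMV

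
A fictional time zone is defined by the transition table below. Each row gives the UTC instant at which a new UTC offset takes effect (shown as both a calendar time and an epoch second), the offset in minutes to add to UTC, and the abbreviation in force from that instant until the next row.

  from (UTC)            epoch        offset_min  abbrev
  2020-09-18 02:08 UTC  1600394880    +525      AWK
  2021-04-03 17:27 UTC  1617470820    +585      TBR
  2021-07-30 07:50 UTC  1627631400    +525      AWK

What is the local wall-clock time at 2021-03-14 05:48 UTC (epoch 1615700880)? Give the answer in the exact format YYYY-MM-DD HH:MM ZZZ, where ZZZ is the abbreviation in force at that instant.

Query: 2021-03-14 05:48 UTC
Rule 1/3 (AWK, +08:45): 2020-09-18 02:08 UTC ≤ query < 2021-04-03 17:27 UTC
5·60 + 48 + 525 = 873 min
873 = 0·1440 + 873; 873 = 14·60 + 33 → 14:33, same day
→ 2021-03-14 14:33 AWK

2021-03-14 14:33 AWK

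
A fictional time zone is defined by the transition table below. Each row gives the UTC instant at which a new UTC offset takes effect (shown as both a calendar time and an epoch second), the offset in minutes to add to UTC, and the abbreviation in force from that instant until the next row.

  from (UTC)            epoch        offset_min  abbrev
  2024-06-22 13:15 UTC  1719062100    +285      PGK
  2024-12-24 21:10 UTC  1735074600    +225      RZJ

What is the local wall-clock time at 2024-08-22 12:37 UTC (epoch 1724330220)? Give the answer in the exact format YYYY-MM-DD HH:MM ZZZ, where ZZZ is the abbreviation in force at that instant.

Query: 2024-08-22 12:37 UTC
Rule 1/2 (PGK, +04:45): 2024-06-22 13:15 UTC ≤ query < 2024-12-24 21:10 UTC
12·60 + 37 + 285 = 1042 min
1042 = 0·1440 + 1042; 1042 = 17·60 + 22 → 17:22, same day
→ 2024-08-22 17:22 PGK

2024-08-22 17:22 PGK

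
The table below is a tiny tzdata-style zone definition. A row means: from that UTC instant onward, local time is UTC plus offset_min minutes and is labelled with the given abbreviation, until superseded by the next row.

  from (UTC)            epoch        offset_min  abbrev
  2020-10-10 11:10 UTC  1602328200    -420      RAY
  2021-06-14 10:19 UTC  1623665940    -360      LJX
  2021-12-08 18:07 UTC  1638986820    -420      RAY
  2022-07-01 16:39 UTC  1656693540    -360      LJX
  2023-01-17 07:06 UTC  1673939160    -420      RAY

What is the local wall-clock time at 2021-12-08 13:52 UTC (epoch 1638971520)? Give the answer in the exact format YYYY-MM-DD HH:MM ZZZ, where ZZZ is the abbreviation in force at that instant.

Query: 2021-12-08 13:52 UTC
Rule 2/5 (LJX, -06:00): 2021-06-14 10:19 UTC ≤ query < 2021-12-08 18:07 UTC
13·60 + 52 - 360 = 472 min
472 = 0·1440 + 472; 472 = 7·60 + 52 → 07:52, same day
→ 2021-12-08 07:52 LJX

2021-12-08 07:52 LJX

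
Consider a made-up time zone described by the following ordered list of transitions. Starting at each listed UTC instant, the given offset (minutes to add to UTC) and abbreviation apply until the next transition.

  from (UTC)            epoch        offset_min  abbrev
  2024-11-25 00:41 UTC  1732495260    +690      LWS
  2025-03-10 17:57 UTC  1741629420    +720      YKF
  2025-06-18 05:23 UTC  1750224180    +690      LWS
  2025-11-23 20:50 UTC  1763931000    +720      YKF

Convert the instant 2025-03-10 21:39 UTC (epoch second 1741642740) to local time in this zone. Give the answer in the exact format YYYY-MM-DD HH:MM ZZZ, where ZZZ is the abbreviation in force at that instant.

2025-03-11 09:39 YKF

Query: 2025-03-10 21:39 UTC
Rule 2/4 (YKF, +12:00): 2025-03-10 17:57 UTC ≤ query < 2025-06-18 05:23 UTC
21·60 + 39 + 720 = 2019 min
2019 = 1·1440 + 579; 579 = 9·60 + 39 → 09:39, 2025-03-10 + 1 day = 2025-03-11
→ 2025-03-11 09:39 YKF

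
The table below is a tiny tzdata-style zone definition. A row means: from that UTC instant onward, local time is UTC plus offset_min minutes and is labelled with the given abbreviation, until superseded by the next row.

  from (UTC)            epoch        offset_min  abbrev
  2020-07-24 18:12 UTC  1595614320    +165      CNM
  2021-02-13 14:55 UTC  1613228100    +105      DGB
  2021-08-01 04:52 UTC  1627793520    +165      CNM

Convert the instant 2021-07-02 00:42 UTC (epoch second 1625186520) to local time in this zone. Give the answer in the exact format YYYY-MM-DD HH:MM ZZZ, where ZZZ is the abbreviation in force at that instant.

Query: 2021-07-02 00:42 UTC
Rule 2/3 (DGB, +01:45): 2021-02-13 14:55 UTC ≤ query < 2021-08-01 04:52 UTC
0·60 + 42 + 105 = 147 min
147 = 0·1440 + 147; 147 = 2·60 + 27 → 02:27, same day
→ 2021-07-02 02:27 DGB

2021-07-02 02:27 DGB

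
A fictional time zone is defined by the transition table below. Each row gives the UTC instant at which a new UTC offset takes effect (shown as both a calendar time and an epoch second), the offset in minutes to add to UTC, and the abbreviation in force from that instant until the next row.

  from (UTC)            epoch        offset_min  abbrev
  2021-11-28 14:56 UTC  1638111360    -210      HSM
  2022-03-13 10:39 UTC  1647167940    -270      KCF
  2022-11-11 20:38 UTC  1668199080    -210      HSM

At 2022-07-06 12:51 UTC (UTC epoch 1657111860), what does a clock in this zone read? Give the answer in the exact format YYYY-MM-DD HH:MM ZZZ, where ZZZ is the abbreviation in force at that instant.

Query: 2022-07-06 12:51 UTC
Rule 2/3 (KCF, -04:30): 2022-03-13 10:39 UTC ≤ query < 2022-11-11 20:38 UTC
12·60 + 51 - 270 = 501 min
501 = 0·1440 + 501; 501 = 8·60 + 21 → 08:21, same day
→ 2022-07-06 08:21 KCF

2022-07-06 08:21 KCF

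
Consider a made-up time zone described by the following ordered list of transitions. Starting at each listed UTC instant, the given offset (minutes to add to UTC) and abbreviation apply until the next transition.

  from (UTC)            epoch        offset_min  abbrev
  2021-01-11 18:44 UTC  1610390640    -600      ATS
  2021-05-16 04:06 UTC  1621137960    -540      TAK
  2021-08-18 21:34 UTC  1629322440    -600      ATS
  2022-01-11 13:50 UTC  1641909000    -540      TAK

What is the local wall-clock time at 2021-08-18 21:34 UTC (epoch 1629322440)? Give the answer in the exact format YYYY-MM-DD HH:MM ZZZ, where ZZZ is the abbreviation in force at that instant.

Query: 2021-08-18 21:34 UTC
Rule 3/4 (ATS, -10:00): 2021-08-18 21:34 UTC ≤ query < 2022-01-11 13:50 UTC
21·60 + 34 - 600 = 694 min
694 = 0·1440 + 694; 694 = 11·60 + 34 → 11:34, same day
→ 2021-08-18 11:34 ATS

2021-08-18 11:34 ATS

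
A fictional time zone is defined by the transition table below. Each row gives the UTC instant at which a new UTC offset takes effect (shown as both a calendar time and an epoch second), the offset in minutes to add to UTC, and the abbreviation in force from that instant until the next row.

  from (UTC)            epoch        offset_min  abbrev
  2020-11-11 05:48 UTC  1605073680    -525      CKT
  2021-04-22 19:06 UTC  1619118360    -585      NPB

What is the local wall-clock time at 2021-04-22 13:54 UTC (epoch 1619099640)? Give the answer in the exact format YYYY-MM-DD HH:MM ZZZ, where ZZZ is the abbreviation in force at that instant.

Query: 2021-04-22 13:54 UTC
Rule 1/2 (CKT, -08:45): 2020-11-11 05:48 UTC ≤ query < 2021-04-22 19:06 UTC
13·60 + 54 - 525 = 309 min
309 = 0·1440 + 309; 309 = 5·60 + 9 → 05:09, same day
→ 2021-04-22 05:09 CKT

2021-04-22 05:09 CKT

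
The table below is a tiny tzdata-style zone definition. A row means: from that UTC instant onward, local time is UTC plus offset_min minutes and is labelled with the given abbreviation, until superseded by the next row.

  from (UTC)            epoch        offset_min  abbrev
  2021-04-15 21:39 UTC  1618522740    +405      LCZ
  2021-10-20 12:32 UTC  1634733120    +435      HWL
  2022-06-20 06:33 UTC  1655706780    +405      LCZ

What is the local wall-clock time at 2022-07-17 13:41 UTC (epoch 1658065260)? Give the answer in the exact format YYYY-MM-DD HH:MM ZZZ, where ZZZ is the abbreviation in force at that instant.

2022-07-17 20:26 LCZ

Query: 2022-07-17 13:41 UTC
Rule 3/3 (LCZ, +06:45): 2022-06-20 06:33 UTC ≤ query < +∞
13·60 + 41 + 405 = 1226 min
1226 = 0·1440 + 1226; 1226 = 20·60 + 26 → 20:26, same day
→ 2022-07-17 20:26 LCZ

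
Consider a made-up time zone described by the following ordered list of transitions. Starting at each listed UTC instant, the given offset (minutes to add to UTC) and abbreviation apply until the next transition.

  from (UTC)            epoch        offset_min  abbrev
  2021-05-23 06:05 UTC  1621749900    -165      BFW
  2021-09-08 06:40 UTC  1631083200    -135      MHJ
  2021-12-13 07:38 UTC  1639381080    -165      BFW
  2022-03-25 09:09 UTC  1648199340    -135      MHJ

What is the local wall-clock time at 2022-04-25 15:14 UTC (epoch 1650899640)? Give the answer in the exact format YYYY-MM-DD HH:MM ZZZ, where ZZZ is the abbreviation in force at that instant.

2022-04-25 12:59 MHJ

Query: 2022-04-25 15:14 UTC
Rule 4/4 (MHJ, -02:15): 2022-03-25 09:09 UTC ≤ query < +∞
15·60 + 14 - 135 = 779 min
779 = 0·1440 + 779; 779 = 12·60 + 59 → 12:59, same day
→ 2022-04-25 12:59 MHJ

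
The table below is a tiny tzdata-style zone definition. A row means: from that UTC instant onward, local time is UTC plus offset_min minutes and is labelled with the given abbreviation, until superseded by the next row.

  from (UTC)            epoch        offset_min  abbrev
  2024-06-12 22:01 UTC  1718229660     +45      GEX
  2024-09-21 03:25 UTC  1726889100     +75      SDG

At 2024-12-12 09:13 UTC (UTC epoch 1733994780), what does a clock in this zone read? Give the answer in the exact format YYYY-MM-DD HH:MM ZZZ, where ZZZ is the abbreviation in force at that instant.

Query: 2024-12-12 09:13 UTC
Rule 2/2 (SDG, +01:15): 2024-09-21 03:25 UTC ≤ query < +∞
9·60 + 13 + 75 = 628 min
628 = 0·1440 + 628; 628 = 10·60 + 28 → 10:28, same day
→ 2024-12-12 10:28 SDG

2024-12-12 10:28 SDG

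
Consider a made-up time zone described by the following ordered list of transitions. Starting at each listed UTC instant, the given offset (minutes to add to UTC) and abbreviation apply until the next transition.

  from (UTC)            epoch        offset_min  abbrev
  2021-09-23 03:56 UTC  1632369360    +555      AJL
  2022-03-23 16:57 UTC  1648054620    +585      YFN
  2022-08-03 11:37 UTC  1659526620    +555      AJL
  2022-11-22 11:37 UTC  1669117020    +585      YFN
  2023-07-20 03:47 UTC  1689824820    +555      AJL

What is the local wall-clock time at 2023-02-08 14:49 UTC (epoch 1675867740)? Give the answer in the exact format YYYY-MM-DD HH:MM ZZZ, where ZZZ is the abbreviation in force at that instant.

Query: 2023-02-08 14:49 UTC
Rule 4/5 (YFN, +09:45): 2022-11-22 11:37 UTC ≤ query < 2023-07-20 03:47 UTC
14·60 + 49 + 585 = 1474 min
1474 = 1·1440 + 34; 34 = 0·60 + 34 → 00:34, 2023-02-08 + 1 day = 2023-02-09
→ 2023-02-09 00:34 YFN

2023-02-09 00:34 YFN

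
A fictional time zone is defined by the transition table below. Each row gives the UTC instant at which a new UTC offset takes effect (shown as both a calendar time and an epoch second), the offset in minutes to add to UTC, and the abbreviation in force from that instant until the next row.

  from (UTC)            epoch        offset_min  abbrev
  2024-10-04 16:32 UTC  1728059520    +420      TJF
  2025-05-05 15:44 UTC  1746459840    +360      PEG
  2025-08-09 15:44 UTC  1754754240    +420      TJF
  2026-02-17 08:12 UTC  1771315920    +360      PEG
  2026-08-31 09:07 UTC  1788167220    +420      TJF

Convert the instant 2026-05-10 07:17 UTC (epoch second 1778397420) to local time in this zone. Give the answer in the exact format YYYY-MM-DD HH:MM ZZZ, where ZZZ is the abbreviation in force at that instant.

2026-05-10 13:17 PEG

Query: 2026-05-10 07:17 UTC
Rule 4/5 (PEG, +06:00): 2026-02-17 08:12 UTC ≤ query < 2026-08-31 09:07 UTC
7·60 + 17 + 360 = 797 min
797 = 0·1440 + 797; 797 = 13·60 + 17 → 13:17, same day
→ 2026-05-10 13:17 PEG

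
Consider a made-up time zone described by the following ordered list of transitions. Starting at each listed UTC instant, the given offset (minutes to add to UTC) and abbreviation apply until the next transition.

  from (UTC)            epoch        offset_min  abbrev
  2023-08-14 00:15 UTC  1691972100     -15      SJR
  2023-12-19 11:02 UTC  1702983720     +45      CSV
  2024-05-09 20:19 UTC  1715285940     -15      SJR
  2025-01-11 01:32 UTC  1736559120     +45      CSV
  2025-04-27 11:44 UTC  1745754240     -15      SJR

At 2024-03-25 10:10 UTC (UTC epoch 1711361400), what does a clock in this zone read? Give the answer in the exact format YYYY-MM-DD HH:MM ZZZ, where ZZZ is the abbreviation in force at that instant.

Query: 2024-03-25 10:10 UTC
Rule 2/5 (CSV, +00:45): 2023-12-19 11:02 UTC ≤ query < 2024-05-09 20:19 UTC
10·60 + 10 + 45 = 655 min
655 = 0·1440 + 655; 655 = 10·60 + 55 → 10:55, same day
→ 2024-03-25 10:55 CSV

2024-03-25 10:55 CSV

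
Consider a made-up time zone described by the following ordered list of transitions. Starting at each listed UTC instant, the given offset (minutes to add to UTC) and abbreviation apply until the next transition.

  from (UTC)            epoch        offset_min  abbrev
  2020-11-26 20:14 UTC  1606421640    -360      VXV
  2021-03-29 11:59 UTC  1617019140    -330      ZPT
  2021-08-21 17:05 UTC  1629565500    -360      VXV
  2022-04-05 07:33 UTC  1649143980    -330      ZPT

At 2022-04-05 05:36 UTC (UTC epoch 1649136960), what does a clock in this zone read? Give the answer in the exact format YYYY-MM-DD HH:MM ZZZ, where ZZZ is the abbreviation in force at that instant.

Query: 2022-04-05 05:36 UTC
Rule 3/4 (VXV, -06:00): 2021-08-21 17:05 UTC ≤ query < 2022-04-05 07:33 UTC
5·60 + 36 - 360 = -24 min
-24 = -1·1440 + 1416; 1416 = 23·60 + 36 → 23:36, 2022-04-05 - 1 day = 2022-04-04
→ 2022-04-04 23:36 VXV

2022-04-04 23:36 VXV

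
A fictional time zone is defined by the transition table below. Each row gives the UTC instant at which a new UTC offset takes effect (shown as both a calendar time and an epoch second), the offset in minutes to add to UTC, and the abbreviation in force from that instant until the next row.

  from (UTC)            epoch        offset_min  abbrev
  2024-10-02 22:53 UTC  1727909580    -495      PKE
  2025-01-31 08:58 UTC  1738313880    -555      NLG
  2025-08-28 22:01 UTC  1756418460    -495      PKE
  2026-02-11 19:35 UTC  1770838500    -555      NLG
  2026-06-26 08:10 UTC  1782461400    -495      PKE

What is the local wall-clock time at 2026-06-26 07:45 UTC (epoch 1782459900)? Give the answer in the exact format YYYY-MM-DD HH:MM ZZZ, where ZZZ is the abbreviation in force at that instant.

Query: 2026-06-26 07:45 UTC
Rule 4/5 (NLG, -09:15): 2026-02-11 19:35 UTC ≤ query < 2026-06-26 08:10 UTC
7·60 + 45 - 555 = -90 min
-90 = -1·1440 + 1350; 1350 = 22·60 + 30 → 22:30, 2026-06-26 - 1 day = 2026-06-25
→ 2026-06-25 22:30 NLG

2026-06-25 22:30 NLG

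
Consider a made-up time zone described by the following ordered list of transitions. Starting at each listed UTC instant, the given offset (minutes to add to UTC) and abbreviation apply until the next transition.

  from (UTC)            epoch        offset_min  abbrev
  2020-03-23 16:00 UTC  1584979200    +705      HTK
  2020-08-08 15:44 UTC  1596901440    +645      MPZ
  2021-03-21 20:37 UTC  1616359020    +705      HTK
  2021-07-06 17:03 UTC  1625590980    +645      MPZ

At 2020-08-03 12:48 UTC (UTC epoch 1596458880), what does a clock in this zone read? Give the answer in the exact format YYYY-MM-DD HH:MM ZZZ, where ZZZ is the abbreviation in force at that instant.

Query: 2020-08-03 12:48 UTC
Rule 1/4 (HTK, +11:45): 2020-03-23 16:00 UTC ≤ query < 2020-08-08 15:44 UTC
12·60 + 48 + 705 = 1473 min
1473 = 1·1440 + 33; 33 = 0·60 + 33 → 00:33, 2020-08-03 + 1 day = 2020-08-04
→ 2020-08-04 00:33 HTK

2020-08-04 00:33 HTK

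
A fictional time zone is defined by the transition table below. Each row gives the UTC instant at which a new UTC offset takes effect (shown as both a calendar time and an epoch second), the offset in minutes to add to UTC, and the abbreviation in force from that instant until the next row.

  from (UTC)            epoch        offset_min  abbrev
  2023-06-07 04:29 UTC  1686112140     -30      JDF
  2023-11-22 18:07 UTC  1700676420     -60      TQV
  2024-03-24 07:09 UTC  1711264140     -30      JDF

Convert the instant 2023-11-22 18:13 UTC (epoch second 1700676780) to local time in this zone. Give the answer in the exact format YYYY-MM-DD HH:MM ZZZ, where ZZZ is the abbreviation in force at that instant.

Query: 2023-11-22 18:13 UTC
Rule 2/3 (TQV, -01:00): 2023-11-22 18:07 UTC ≤ query < 2024-03-24 07:09 UTC
18·60 + 13 - 60 = 1033 min
1033 = 0·1440 + 1033; 1033 = 17·60 + 13 → 17:13, same day
→ 2023-11-22 17:13 TQV

2023-11-22 17:13 TQV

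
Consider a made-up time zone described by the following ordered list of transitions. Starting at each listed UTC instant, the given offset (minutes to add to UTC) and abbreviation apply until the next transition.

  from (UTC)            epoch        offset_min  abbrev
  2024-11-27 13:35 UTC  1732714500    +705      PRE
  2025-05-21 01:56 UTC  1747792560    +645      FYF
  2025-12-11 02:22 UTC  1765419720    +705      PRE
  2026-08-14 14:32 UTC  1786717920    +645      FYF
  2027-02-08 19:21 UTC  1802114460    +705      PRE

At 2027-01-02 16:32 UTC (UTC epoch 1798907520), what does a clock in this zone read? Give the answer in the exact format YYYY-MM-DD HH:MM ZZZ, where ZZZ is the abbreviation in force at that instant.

Query: 2027-01-02 16:32 UTC
Rule 4/5 (FYF, +10:45): 2026-08-14 14:32 UTC ≤ query < 2027-02-08 19:21 UTC
16·60 + 32 + 645 = 1637 min
1637 = 1·1440 + 197; 197 = 3·60 + 17 → 03:17, 2027-01-02 + 1 day = 2027-01-03
→ 2027-01-03 03:17 FYF

2027-01-03 03:17 FYF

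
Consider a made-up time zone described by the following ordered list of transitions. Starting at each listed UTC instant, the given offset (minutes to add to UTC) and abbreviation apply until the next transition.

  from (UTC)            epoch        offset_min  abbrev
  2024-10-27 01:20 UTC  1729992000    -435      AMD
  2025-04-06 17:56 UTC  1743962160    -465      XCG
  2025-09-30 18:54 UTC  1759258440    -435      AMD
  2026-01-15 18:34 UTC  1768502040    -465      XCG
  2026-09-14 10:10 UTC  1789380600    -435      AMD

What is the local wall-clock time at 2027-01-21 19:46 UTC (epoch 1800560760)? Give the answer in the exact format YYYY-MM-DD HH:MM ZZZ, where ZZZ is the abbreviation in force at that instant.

Query: 2027-01-21 19:46 UTC
Rule 5/5 (AMD, -07:15): 2026-09-14 10:10 UTC ≤ query < +∞
19·60 + 46 - 435 = 751 min
751 = 0·1440 + 751; 751 = 12·60 + 31 → 12:31, same day
→ 2027-01-21 12:31 AMD

2027-01-21 12:31 AMD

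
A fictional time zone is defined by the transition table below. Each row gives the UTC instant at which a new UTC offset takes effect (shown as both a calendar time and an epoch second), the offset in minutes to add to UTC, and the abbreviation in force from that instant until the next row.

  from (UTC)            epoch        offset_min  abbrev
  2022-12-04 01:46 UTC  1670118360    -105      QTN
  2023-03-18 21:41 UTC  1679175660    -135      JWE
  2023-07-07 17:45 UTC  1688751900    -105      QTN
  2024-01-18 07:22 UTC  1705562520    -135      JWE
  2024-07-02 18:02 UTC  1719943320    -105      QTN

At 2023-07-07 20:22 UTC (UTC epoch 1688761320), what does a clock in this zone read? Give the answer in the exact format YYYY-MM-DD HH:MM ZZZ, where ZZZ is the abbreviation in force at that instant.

Query: 2023-07-07 20:22 UTC
Rule 3/5 (QTN, -01:45): 2023-07-07 17:45 UTC ≤ query < 2024-01-18 07:22 UTC
20·60 + 22 - 105 = 1117 min
1117 = 0·1440 + 1117; 1117 = 18·60 + 37 → 18:37, same day
→ 2023-07-07 18:37 QTN

2023-07-07 18:37 QTN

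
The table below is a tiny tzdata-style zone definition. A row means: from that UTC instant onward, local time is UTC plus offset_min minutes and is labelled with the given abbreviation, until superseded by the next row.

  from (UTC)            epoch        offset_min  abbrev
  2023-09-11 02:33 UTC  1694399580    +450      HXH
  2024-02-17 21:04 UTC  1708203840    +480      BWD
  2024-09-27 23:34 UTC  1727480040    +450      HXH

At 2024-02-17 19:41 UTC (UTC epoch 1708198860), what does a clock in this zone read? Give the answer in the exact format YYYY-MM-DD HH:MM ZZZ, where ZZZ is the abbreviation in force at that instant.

Query: 2024-02-17 19:41 UTC
Rule 1/3 (HXH, +07:30): 2023-09-11 02:33 UTC ≤ query < 2024-02-17 21:04 UTC
19·60 + 41 + 450 = 1631 min
1631 = 1·1440 + 191; 191 = 3·60 + 11 → 03:11, 2024-02-17 + 1 day = 2024-02-18
→ 2024-02-18 03:11 HXH

2024-02-18 03:11 HXH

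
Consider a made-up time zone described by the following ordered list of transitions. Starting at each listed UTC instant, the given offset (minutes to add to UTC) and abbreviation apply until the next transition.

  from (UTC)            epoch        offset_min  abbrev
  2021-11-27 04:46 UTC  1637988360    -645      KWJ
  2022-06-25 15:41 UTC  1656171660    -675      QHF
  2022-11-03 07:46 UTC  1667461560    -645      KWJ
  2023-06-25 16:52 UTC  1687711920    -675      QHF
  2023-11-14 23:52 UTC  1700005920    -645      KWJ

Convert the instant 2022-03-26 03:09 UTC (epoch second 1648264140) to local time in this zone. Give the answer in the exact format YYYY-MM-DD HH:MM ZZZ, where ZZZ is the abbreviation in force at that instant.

2022-03-25 16:24 KWJ

Query: 2022-03-26 03:09 UTC
Rule 1/5 (KWJ, -10:45): 2021-11-27 04:46 UTC ≤ query < 2022-06-25 15:41 UTC
3·60 + 9 - 645 = -456 min
-456 = -1·1440 + 984; 984 = 16·60 + 24 → 16:24, 2022-03-26 - 1 day = 2022-03-25
→ 2022-03-25 16:24 KWJ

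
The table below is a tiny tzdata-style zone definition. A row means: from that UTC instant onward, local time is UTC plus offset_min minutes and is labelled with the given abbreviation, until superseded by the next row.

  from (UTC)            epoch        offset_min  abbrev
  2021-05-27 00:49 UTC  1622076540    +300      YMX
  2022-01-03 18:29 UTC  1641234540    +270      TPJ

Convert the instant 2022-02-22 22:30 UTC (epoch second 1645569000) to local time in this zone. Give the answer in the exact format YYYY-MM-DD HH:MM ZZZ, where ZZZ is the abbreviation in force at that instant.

2022-02-23 03:00 TPJ

Query: 2022-02-22 22:30 UTC
Rule 2/2 (TPJ, +04:30): 2022-01-03 18:29 UTC ≤ query < +∞
22·60 + 30 + 270 = 1620 min
1620 = 1·1440 + 180; 180 = 3·60 + 0 → 03:00, 2022-02-22 + 1 day = 2022-02-23
→ 2022-02-23 03:00 TPJ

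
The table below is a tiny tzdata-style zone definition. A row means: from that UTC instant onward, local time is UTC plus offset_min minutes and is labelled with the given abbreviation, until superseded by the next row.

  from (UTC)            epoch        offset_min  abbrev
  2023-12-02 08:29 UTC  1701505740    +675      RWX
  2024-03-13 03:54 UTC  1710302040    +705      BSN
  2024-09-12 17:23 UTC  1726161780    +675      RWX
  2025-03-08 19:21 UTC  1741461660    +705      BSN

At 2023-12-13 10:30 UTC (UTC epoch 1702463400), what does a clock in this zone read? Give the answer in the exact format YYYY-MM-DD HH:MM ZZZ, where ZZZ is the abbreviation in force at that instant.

Query: 2023-12-13 10:30 UTC
Rule 1/4 (RWX, +11:15): 2023-12-02 08:29 UTC ≤ query < 2024-03-13 03:54 UTC
10·60 + 30 + 675 = 1305 min
1305 = 0·1440 + 1305; 1305 = 21·60 + 45 → 21:45, same day
→ 2023-12-13 21:45 RWX

2023-12-13 21:45 RWX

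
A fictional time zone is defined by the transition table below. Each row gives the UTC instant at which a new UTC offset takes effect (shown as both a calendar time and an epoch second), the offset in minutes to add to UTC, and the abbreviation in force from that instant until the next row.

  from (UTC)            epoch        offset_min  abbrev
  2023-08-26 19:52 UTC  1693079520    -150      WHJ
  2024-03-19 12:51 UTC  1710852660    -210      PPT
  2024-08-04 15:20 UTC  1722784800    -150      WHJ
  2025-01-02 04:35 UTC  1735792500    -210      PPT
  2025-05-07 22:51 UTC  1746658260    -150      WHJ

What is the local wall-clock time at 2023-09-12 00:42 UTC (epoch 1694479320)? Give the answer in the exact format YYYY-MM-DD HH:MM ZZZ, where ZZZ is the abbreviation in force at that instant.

Query: 2023-09-12 00:42 UTC
Rule 1/5 (WHJ, -02:30): 2023-08-26 19:52 UTC ≤ query < 2024-03-19 12:51 UTC
0·60 + 42 - 150 = -108 min
-108 = -1·1440 + 1332; 1332 = 22·60 + 12 → 22:12, 2023-09-12 - 1 day = 2023-09-11
→ 2023-09-11 22:12 WHJ

2023-09-11 22:12 WHJ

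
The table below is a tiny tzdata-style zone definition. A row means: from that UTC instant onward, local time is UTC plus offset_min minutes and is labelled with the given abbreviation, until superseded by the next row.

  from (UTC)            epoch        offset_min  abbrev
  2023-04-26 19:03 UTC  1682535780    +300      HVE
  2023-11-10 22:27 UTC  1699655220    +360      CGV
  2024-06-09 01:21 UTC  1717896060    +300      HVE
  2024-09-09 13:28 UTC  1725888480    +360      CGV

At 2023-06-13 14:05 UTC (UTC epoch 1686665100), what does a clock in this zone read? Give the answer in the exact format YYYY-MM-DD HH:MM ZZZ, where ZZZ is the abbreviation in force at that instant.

Query: 2023-06-13 14:05 UTC
Rule 1/4 (HVE, +05:00): 2023-04-26 19:03 UTC ≤ query < 2023-11-10 22:27 UTC
14·60 + 5 + 300 = 1145 min
1145 = 0·1440 + 1145; 1145 = 19·60 + 5 → 19:05, same day
→ 2023-06-13 19:05 HVE

2023-06-13 19:05 HVE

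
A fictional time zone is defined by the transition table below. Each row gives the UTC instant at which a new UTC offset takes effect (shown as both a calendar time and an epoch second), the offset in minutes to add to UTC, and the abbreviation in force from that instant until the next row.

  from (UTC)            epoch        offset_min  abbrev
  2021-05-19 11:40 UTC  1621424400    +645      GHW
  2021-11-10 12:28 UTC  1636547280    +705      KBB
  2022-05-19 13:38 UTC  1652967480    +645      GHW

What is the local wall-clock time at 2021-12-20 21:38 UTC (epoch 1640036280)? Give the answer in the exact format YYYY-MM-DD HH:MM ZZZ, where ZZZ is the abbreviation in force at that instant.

2021-12-21 09:23 KBB

Query: 2021-12-20 21:38 UTC
Rule 2/3 (KBB, +11:45): 2021-11-10 12:28 UTC ≤ query < 2022-05-19 13:38 UTC
21·60 + 38 + 705 = 2003 min
2003 = 1·1440 + 563; 563 = 9·60 + 23 → 09:23, 2021-12-20 + 1 day = 2021-12-21
→ 2021-12-21 09:23 KBB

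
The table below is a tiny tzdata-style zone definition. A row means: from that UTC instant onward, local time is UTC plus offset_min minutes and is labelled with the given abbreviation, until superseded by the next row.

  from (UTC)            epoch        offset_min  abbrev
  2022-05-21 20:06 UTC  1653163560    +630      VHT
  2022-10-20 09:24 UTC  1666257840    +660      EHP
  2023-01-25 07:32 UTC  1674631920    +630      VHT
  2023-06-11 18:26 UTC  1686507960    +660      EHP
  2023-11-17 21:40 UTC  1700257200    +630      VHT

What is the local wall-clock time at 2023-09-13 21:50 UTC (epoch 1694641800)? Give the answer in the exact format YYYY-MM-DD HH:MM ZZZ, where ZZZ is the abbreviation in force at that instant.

2023-09-14 08:50 EHP

Query: 2023-09-13 21:50 UTC
Rule 4/5 (EHP, +11:00): 2023-06-11 18:26 UTC ≤ query < 2023-11-17 21:40 UTC
21·60 + 50 + 660 = 1970 min
1970 = 1·1440 + 530; 530 = 8·60 + 50 → 08:50, 2023-09-13 + 1 day = 2023-09-14
→ 2023-09-14 08:50 EHP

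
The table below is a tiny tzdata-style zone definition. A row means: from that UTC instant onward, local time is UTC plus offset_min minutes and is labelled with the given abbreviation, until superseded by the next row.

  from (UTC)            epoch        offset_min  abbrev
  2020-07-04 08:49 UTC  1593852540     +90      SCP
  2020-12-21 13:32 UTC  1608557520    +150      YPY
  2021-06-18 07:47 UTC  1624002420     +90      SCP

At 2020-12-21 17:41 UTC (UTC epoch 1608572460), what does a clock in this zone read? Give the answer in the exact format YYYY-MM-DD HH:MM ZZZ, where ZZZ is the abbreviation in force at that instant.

2020-12-21 20:11 YPY

Query: 2020-12-21 17:41 UTC
Rule 2/3 (YPY, +02:30): 2020-12-21 13:32 UTC ≤ query < 2021-06-18 07:47 UTC
17·60 + 41 + 150 = 1211 min
1211 = 0·1440 + 1211; 1211 = 20·60 + 11 → 20:11, same day
→ 2020-12-21 20:11 YPY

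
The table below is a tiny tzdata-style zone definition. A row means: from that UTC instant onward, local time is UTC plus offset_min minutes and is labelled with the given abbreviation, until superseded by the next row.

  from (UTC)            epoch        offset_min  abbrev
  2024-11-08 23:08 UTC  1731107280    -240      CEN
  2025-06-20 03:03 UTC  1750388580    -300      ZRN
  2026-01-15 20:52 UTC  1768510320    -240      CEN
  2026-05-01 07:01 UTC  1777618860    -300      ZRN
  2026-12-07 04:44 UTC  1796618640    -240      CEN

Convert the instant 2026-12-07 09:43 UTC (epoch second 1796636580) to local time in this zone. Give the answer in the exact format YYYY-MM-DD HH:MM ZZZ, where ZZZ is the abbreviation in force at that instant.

2026-12-07 05:43 CEN

Query: 2026-12-07 09:43 UTC
Rule 5/5 (CEN, -04:00): 2026-12-07 04:44 UTC ≤ query < +∞
9·60 + 43 - 240 = 343 min
343 = 0·1440 + 343; 343 = 5·60 + 43 → 05:43, same day
→ 2026-12-07 05:43 CEN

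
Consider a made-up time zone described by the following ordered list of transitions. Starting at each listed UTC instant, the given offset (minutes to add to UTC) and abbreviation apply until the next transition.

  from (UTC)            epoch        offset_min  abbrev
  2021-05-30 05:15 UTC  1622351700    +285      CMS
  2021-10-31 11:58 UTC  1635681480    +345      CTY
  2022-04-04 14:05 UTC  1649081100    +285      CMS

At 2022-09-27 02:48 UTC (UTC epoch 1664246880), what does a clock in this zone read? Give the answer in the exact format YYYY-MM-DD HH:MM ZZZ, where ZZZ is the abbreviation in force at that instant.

2022-09-27 07:33 CMS

Query: 2022-09-27 02:48 UTC
Rule 3/3 (CMS, +04:45): 2022-04-04 14:05 UTC ≤ query < +∞
2·60 + 48 + 285 = 453 min
453 = 0·1440 + 453; 453 = 7·60 + 33 → 07:33, same day
→ 2022-09-27 07:33 CMS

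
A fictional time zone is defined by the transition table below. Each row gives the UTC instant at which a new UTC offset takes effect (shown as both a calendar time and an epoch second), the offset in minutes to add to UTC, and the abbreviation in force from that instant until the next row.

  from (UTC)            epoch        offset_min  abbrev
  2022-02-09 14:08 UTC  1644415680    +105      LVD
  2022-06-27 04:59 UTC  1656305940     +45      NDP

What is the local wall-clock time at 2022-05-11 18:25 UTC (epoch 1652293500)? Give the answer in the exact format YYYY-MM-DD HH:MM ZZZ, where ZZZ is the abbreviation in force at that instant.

Query: 2022-05-11 18:25 UTC
Rule 1/2 (LVD, +01:45): 2022-02-09 14:08 UTC ≤ query < 2022-06-27 04:59 UTC
18·60 + 25 + 105 = 1210 min
1210 = 0·1440 + 1210; 1210 = 20·60 + 10 → 20:10, same day
→ 2022-05-11 20:10 LVD

2022-05-11 20:10 LVD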